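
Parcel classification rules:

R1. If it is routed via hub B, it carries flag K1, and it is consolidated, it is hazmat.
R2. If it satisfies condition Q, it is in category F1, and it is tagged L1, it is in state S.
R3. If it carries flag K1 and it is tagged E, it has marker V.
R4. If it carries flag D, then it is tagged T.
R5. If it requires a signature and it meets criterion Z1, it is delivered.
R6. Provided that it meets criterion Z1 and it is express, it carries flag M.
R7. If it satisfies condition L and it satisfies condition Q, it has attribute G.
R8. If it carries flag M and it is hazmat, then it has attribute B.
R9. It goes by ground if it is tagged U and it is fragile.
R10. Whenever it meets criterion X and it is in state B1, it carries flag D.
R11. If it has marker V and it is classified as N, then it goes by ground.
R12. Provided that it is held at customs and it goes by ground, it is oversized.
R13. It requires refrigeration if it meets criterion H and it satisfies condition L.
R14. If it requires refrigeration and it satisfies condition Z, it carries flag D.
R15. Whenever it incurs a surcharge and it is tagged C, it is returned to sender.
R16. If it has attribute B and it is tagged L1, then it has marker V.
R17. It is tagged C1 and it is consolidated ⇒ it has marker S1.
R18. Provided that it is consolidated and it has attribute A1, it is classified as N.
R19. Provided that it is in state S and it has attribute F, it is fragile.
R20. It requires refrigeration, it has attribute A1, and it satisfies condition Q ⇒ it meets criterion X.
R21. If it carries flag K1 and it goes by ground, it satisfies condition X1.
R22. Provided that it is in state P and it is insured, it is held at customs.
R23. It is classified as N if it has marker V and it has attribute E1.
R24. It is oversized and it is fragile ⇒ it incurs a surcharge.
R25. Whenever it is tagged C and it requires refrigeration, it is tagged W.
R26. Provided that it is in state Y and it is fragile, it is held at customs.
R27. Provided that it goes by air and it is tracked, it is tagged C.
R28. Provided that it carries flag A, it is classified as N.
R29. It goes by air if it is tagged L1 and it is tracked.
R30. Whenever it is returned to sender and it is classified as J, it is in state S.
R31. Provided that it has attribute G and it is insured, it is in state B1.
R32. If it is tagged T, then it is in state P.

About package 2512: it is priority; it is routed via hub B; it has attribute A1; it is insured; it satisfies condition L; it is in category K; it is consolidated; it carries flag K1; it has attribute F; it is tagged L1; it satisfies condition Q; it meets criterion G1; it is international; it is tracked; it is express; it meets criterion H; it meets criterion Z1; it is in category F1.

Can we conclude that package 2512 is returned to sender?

Yes

By R1 (it is routed via hub B, it carries flag K1, it is consolidated): it is hazmat.
By R2 (it satisfies condition Q, it is in category F1, it is tagged L1): it is in state S.
By R6 (it meets criterion Z1, it is express): it carries flag M.
By R7 (it satisfies condition L, it satisfies condition Q): it has attribute G.
By R8 (it carries flag M, it is hazmat): it has attribute B.
By R13 (it meets criterion H, it satisfies condition L): it requires refrigeration.
By R16 (it has attribute B, it is tagged L1): it has marker V.
By R18 (it is consolidated, it has attribute A1): it is classified as N.
By R19 (it is in state S, it has attribute F): it is fragile.
By R20 (it requires refrigeration, it has attribute A1, it satisfies condition Q): it meets criterion X.
By R29 (it is tagged L1, it is tracked): it goes by air.
By R31 (it has attribute G, it is insured): it is in state B1.
By R10 (it meets criterion X, it is in state B1): it carries flag D.
By R11 (it has marker V, it is classified as N): it goes by ground.
By R27 (it goes by air, it is tracked): it is tagged C.
By R4 (it carries flag D): it is tagged T.
By R32 (it is tagged T): it is in state P.
By R22 (it is in state P, it is insured): it is held at customs.
By R12 (it is held at customs, it goes by ground): it is oversized.
By R24 (it is oversized, it is fragile): it incurs a surcharge.
By R15 (it incurs a surcharge, it is tagged C): it is returned to sender.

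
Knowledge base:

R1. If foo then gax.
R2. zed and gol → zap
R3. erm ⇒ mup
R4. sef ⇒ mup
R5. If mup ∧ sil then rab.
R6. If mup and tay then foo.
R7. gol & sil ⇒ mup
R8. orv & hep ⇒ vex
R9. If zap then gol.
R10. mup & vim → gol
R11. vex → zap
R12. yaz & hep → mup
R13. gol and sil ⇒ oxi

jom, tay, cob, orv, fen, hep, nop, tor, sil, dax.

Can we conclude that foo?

vex  (by R8: orv, hep)
zap  (by R11: vex)
gol  (by R9: zap)
mup  (by R7: gol, sil)
foo  (by R6: mup, tay)

Yes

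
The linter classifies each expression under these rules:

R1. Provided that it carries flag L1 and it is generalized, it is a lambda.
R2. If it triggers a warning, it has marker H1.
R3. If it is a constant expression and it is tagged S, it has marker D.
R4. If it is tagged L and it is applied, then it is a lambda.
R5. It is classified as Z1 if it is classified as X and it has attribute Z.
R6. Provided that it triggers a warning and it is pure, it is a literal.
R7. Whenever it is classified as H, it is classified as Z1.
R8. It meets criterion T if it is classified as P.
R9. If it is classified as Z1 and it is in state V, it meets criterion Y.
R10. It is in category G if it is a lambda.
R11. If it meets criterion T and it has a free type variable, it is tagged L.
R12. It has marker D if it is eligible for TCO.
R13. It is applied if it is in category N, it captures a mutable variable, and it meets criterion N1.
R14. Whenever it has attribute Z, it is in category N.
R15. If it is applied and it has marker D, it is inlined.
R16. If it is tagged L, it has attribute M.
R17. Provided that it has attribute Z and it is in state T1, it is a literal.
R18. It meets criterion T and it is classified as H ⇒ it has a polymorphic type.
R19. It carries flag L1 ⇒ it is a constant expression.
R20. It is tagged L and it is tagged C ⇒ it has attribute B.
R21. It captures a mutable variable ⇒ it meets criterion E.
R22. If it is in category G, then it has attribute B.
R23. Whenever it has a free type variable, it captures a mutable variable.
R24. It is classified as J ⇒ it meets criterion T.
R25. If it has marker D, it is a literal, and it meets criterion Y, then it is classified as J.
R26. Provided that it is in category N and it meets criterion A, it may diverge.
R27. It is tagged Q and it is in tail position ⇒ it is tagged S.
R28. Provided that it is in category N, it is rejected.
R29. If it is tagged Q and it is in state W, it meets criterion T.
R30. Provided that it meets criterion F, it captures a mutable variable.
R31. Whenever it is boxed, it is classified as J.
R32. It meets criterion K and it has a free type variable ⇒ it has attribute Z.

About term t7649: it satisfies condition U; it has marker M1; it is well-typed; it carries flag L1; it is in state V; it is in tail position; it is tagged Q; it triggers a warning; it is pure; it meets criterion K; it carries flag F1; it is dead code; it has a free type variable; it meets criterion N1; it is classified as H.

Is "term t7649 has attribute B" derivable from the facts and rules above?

Yes

By R6 (it triggers a warning, it is pure): it is a literal.
By R7 (it is classified as H): it is classified as Z1.
By R9 (it is classified as Z1, it is in state V): it meets criterion Y.
By R19 (it carries flag L1): it is a constant expression.
By R23 (it has a free type variable): it captures a mutable variable.
By R27 (it is tagged Q, it is in tail position): it is tagged S.
By R32 (it meets criterion K, it has a free type variable): it has attribute Z.
By R3 (it is a constant expression, it is tagged S): it has marker D.
By R14 (it has attribute Z): it is in category N.
By R25 (it has marker D, it is a literal, it meets criterion Y): it is classified as J.
By R13 (it is in category N, it captures a mutable variable, it meets criterion N1): it is applied.
By R24 (it is classified as J): it meets criterion T.
By R11 (it meets criterion T, it has a free type variable): it is tagged L.
By R4 (it is tagged L, it is applied): it is a lambda.
By R10 (it is a lambda): it is in category G.
By R22 (it is in category G): it has attribute B.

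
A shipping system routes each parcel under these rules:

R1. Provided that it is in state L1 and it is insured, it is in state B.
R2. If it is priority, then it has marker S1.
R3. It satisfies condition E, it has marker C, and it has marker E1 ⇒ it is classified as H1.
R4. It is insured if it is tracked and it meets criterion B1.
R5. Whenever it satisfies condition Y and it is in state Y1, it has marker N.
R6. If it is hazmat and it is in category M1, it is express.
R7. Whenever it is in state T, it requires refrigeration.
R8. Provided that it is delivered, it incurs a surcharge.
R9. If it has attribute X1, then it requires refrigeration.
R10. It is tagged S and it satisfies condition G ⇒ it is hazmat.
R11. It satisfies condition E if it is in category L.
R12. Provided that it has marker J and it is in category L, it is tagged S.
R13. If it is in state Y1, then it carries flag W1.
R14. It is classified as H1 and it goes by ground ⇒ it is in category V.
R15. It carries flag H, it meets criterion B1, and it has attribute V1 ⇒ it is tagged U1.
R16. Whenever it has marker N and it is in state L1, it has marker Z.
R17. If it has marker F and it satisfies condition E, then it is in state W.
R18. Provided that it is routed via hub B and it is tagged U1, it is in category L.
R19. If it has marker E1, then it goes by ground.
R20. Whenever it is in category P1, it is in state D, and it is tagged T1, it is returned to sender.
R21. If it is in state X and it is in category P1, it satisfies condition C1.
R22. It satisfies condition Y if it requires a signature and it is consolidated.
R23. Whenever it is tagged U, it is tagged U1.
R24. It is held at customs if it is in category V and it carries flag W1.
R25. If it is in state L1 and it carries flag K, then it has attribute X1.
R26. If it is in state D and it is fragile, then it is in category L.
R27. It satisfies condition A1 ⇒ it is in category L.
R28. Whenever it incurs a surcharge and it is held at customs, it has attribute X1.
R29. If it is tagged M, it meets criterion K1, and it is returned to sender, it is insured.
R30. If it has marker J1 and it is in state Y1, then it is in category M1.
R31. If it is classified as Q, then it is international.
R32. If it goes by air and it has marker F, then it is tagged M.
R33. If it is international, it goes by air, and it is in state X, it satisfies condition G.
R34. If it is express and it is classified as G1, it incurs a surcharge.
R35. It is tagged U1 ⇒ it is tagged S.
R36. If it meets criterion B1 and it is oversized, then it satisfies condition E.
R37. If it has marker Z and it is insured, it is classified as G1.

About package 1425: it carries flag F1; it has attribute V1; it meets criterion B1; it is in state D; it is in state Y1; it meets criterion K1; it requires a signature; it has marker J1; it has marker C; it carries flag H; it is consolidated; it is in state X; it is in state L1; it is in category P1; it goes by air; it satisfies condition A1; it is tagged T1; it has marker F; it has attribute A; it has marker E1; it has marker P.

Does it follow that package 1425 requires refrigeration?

No

Forward chaining from the given facts derives: carries flag W1, is tagged U1, goes by ground, is returned to sender, satisfies condition C1, satisfies condition Y, is in category L, is in category M1, is tagged M, is tagged S, has marker N, satisfies condition E, has marker Z, is in state W, is insured, is classified as G1, is in state B, is classified as H1, is in category V, is held at customs.
Rules concluding "it requires refrigeration": R7 needs "it is in state T"; R9 needs "it has attribute X1" — none of these are established.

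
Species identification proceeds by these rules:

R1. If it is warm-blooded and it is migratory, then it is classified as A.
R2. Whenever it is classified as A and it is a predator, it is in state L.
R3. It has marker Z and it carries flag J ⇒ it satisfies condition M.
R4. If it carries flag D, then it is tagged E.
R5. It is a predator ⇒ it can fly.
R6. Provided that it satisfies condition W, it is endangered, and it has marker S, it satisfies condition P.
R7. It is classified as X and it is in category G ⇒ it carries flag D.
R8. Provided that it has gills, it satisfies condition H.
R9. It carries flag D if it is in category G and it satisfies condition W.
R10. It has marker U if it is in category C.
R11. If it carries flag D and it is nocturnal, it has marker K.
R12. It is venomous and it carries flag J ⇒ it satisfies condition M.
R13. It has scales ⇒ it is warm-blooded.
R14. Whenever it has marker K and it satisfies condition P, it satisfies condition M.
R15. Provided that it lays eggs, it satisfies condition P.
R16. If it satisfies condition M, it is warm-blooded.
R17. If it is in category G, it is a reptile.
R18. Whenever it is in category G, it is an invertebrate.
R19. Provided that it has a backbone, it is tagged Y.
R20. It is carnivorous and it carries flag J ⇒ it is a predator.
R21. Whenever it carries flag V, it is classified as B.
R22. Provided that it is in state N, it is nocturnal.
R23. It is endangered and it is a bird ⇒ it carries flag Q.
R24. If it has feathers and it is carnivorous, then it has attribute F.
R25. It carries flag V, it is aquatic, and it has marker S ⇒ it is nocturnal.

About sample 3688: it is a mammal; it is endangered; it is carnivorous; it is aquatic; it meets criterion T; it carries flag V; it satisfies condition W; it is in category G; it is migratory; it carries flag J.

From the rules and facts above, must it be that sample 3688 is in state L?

Forward chaining from the given facts derives: carries flag D, is a reptile, is an invertebrate, is a predator, is classified as B, is tagged E, can fly.
The only rule concluding "it is in state L" is R2, which needs "it is classified as A"; that is never established.

No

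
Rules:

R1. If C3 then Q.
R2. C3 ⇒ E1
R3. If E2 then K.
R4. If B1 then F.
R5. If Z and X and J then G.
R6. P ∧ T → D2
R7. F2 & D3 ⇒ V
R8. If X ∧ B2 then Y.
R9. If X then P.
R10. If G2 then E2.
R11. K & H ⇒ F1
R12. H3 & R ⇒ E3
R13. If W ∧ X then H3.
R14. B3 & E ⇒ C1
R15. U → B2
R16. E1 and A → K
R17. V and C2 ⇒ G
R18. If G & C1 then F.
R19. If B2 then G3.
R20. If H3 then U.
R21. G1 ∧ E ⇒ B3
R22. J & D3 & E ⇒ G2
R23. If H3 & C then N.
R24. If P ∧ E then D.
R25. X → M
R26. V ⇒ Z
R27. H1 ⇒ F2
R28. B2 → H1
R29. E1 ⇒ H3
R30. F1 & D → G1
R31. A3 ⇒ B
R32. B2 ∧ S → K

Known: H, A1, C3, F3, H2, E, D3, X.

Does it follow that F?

No

Forward chaining from the given facts derives: Q, E1, P, D, M, H3, U, B2, G3, H1, Y, F2, V, Z.
Rules concluding F: R4 needs B1; R18 needs G — none of these are established.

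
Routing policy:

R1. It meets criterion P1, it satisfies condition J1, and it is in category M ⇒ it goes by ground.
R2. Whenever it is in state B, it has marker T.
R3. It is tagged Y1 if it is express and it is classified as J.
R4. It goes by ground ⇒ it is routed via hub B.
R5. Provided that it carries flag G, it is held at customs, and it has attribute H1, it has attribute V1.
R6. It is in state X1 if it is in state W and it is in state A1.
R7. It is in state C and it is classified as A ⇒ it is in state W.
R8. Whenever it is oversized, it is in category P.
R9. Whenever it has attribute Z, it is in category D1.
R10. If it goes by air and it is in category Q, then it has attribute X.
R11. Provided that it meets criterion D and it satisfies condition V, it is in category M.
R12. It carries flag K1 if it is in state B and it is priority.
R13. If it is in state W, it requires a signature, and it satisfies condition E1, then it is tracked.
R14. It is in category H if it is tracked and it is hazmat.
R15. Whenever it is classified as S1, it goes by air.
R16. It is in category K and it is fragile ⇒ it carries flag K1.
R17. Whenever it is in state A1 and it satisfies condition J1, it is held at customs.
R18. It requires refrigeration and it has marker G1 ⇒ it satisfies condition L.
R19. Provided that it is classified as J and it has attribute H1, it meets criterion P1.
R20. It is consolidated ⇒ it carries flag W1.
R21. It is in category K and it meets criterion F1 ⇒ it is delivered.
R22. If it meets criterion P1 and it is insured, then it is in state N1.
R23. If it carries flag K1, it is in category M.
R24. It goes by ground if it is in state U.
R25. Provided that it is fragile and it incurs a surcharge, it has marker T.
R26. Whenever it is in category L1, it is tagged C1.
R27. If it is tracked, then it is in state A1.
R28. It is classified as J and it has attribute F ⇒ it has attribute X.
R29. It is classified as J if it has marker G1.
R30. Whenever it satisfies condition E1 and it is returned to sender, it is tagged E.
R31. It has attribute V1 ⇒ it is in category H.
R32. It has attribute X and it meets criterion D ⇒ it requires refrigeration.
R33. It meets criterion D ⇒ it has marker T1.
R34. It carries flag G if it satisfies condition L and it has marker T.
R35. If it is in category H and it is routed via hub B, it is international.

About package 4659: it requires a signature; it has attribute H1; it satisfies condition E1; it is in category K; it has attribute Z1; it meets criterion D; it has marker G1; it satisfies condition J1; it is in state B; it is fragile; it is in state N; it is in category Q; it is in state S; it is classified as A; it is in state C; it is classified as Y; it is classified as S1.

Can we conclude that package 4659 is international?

Yes

By R2 (it is in state B): it has marker T.
By R7 (it is in state C, it is classified as A): it is in state W.
By R13 (it is in state W, it requires a signature, it satisfies condition E1): it is tracked.
By R15 (it is classified as S1): it goes by air.
By R16 (it is in category K, it is fragile): it carries flag K1.
By R23 (it carries flag K1): it is in category M.
By R27 (it is tracked): it is in state A1.
By R29 (it has marker G1): it is classified as J.
By R10 (it goes by air, it is in category Q): it has attribute X.
By R17 (it is in state A1, it satisfies condition J1): it is held at customs.
By R19 (it is classified as J, it has attribute H1): it meets criterion P1.
By R32 (it has attribute X, it meets criterion D): it requires refrigeration.
By R1 (it meets criterion P1, it satisfies condition J1, it is in category M): it goes by ground.
By R4 (it goes by ground): it is routed via hub B.
By R18 (it requires refrigeration, it has marker G1): it satisfies condition L.
By R34 (it satisfies condition L, it has marker T): it carries flag G.
By R5 (it carries flag G, it is held at customs, it has attribute H1): it has attribute V1.
By R31 (it has attribute V1): it is in category H.
By R35 (it is in category H, it is routed via hub B): it is international.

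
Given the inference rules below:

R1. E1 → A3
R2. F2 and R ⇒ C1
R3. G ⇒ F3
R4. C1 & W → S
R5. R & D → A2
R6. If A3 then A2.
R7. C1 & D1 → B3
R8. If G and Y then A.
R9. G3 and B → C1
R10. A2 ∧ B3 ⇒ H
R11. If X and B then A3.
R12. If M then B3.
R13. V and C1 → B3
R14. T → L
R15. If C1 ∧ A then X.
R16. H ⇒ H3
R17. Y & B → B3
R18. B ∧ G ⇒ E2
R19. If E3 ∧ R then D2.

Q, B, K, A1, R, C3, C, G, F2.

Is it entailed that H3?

Forward chaining from the given facts derives: C1, F3, E2.
The only rule concluding H3 is R16, which needs H; that is never established.

No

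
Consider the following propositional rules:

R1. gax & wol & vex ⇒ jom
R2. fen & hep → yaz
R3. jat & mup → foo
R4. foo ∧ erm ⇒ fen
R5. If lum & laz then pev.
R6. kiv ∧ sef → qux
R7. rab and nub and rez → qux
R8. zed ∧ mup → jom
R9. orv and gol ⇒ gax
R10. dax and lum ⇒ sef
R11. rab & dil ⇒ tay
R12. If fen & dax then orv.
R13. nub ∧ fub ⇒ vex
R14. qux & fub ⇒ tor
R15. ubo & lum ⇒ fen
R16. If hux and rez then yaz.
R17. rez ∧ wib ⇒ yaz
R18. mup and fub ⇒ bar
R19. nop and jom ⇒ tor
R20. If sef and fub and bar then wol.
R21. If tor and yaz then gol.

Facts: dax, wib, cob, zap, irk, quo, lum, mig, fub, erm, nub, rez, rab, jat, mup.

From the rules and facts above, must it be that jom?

foo  (by R3: jat, mup)
fen  (by R4: foo, erm)
qux  (by R7: rab, nub, rez)
sef  (by R10: dax, lum)
orv  (by R12: fen, dax)
vex  (by R13: nub, fub)
tor  (by R14: qux, fub)
yaz  (by R17: rez, wib)
bar  (by R18: mup, fub)
wol  (by R20: sef, fub, bar)
gol  (by R21: tor, yaz)
gax  (by R9: orv, gol)
jom  (by R1: gax, wol, vex)

Yes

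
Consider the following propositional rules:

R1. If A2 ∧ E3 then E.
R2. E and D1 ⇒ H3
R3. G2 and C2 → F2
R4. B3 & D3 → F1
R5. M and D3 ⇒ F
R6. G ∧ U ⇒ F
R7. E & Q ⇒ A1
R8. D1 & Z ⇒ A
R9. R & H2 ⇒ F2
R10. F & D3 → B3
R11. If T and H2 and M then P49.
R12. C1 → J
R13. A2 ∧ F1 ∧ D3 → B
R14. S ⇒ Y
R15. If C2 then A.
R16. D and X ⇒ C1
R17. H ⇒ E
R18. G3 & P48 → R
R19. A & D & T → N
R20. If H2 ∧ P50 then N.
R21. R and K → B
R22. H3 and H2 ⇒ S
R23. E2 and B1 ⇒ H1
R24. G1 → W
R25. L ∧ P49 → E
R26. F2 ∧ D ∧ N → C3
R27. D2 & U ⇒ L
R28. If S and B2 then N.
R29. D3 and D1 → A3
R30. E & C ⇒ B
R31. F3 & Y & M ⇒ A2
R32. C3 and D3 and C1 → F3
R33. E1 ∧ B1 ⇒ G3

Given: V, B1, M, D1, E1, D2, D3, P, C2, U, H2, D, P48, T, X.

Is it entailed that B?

F  (by R5: M, D3)
B3  (by R10: F, D3)
P49  (by R11: T, H2, M)
A  (by R15: C2)
C1  (by R16: D, X)
N  (by R19: A, D, T)
L  (by R27: D2, U)
G3  (by R33: E1, B1)
F1  (by R4: B3, D3)
R  (by R18: G3, P48)
E  (by R25: L, P49)
H3  (by R2: E, D1)
F2  (by R9: R, H2)
S  (by R22: H3, H2)
C3  (by R26: F2, D, N)
F3  (by R32: C3, D3, C1)
Y  (by R14: S)
A2  (by R31: F3, Y, M)
B  (by R13: A2, F1, D3)

Yes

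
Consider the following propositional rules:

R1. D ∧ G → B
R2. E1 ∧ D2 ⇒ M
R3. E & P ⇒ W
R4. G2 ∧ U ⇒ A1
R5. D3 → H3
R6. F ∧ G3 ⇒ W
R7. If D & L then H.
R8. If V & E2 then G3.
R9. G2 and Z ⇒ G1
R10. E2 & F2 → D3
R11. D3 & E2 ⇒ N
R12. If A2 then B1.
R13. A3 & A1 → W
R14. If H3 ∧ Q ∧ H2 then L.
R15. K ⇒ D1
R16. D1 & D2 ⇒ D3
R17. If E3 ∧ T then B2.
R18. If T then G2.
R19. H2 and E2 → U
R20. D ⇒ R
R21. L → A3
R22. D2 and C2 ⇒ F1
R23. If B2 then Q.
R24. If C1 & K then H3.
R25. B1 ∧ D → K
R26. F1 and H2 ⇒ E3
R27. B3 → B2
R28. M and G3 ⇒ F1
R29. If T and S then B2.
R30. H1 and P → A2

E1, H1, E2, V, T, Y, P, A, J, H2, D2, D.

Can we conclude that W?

Yes

M  (by R2: E1, D2)
G3  (by R8: V, E2)
G2  (by R18: T)
U  (by R19: H2, E2)
F1  (by R28: M, G3)
A2  (by R30: H1, P)
A1  (by R4: G2, U)
B1  (by R12: A2)
K  (by R25: B1, D)
E3  (by R26: F1, H2)
D1  (by R15: K)
D3  (by R16: D1, D2)
B2  (by R17: E3, T)
Q  (by R23: B2)
H3  (by R5: D3)
L  (by R14: H3, Q, H2)
A3  (by R21: L)
W  (by R13: A3, A1)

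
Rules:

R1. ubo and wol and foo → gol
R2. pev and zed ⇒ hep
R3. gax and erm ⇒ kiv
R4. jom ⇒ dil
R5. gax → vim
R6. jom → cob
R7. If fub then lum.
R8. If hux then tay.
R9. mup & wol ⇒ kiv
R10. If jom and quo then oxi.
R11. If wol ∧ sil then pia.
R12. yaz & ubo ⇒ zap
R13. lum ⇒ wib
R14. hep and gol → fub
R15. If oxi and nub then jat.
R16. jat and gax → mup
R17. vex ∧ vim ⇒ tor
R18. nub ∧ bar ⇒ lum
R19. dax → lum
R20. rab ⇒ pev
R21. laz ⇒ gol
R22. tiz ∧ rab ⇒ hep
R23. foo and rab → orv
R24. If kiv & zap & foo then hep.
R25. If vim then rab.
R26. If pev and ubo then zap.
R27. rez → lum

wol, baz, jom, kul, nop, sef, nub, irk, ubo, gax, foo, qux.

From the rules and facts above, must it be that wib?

Forward chaining from the given facts derives: gol, dil, vim, cob, rab, pev, orv, zap.
The only rule concluding wib is R13, which needs lum; that is never established.

No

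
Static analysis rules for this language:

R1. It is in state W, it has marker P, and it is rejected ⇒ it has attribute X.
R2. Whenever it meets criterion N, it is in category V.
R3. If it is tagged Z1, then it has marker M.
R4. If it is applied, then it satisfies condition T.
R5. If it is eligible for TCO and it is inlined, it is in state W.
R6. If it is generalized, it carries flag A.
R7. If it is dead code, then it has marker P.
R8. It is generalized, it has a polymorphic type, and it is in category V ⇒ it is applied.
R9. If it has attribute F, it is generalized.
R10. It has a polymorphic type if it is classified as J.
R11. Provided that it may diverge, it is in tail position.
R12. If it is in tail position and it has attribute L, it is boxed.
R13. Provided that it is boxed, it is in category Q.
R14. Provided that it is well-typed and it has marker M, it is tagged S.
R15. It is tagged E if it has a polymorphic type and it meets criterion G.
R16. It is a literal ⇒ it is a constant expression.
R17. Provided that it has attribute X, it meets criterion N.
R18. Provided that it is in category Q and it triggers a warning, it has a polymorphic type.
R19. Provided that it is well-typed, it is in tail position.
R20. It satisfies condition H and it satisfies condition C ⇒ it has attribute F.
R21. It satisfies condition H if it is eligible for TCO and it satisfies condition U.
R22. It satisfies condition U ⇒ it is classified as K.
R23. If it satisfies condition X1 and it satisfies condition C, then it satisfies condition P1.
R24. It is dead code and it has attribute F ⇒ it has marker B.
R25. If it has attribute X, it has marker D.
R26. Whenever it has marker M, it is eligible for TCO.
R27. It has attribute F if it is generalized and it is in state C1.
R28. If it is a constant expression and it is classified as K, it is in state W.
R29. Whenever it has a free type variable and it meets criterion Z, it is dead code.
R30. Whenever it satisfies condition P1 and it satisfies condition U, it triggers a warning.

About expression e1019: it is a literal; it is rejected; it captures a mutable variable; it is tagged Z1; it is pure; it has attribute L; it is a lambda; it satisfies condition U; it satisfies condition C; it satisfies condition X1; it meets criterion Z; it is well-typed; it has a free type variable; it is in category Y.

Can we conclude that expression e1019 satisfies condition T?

By R3 (it is tagged Z1): it has marker M.
By R16 (it is a literal): it is a constant expression.
By R19 (it is well-typed): it is in tail position.
By R22 (it satisfies condition U): it is classified as K.
By R23 (it satisfies condition X1, it satisfies condition C): it satisfies condition P1.
By R26 (it has marker M): it is eligible for TCO.
By R28 (it is a constant expression, it is classified as K): it is in state W.
By R29 (it has a free type variable, it meets criterion Z): it is dead code.
By R30 (it satisfies condition P1, it satisfies condition U): it triggers a warning.
By R7 (it is dead code): it has marker P.
By R12 (it is in tail position, it has attribute L): it is boxed.
By R13 (it is boxed): it is in category Q.
By R18 (it is in category Q, it triggers a warning): it has a polymorphic type.
By R21 (it is eligible for TCO, it satisfies condition U): it satisfies condition H.
By R1 (it is in state W, it has marker P, it is rejected): it has attribute X.
By R17 (it has attribute X): it meets criterion N.
By R20 (it satisfies condition H, it satisfies condition C): it has attribute F.
By R2 (it meets criterion N): it is in category V.
By R9 (it has attribute F): it is generalized.
By R8 (it is generalized, it has a polymorphic type, it is in category V): it is applied.
By R4 (it is applied): it satisfies condition T.

Yes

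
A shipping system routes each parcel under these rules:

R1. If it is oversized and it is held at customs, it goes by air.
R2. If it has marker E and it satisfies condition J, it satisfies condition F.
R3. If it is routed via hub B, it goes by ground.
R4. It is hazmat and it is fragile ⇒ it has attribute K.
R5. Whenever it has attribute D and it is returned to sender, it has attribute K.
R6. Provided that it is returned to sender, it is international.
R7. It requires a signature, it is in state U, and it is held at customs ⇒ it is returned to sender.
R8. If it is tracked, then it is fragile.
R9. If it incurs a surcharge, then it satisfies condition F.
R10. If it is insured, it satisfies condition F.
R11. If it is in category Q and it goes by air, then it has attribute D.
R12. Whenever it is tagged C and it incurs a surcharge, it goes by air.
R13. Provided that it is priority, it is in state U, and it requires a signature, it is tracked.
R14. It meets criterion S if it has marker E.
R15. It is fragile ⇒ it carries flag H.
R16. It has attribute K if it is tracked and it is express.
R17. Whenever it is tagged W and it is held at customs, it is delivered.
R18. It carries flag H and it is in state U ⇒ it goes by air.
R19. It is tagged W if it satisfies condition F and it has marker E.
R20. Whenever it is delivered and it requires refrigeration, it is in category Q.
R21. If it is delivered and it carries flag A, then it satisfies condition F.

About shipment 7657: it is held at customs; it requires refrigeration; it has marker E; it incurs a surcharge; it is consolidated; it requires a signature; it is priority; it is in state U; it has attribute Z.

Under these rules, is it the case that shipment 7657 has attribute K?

By R7 (it requires a signature, it is in state U, it is held at customs): it is returned to sender.
By R9 (it incurs a surcharge): it satisfies condition F.
By R13 (it is priority, it is in state U, it requires a signature): it is tracked.
By R19 (it satisfies condition F, it has marker E): it is tagged W.
By R8 (it is tracked): it is fragile.
By R15 (it is fragile): it carries flag H.
By R17 (it is tagged W, it is held at customs): it is delivered.
By R18 (it carries flag H, it is in state U): it goes by air.
By R20 (it is delivered, it requires refrigeration): it is in category Q.
By R11 (it is in category Q, it goes by air): it has attribute D.
By R5 (it has attribute D, it is returned to sender): it has attribute K.

Yes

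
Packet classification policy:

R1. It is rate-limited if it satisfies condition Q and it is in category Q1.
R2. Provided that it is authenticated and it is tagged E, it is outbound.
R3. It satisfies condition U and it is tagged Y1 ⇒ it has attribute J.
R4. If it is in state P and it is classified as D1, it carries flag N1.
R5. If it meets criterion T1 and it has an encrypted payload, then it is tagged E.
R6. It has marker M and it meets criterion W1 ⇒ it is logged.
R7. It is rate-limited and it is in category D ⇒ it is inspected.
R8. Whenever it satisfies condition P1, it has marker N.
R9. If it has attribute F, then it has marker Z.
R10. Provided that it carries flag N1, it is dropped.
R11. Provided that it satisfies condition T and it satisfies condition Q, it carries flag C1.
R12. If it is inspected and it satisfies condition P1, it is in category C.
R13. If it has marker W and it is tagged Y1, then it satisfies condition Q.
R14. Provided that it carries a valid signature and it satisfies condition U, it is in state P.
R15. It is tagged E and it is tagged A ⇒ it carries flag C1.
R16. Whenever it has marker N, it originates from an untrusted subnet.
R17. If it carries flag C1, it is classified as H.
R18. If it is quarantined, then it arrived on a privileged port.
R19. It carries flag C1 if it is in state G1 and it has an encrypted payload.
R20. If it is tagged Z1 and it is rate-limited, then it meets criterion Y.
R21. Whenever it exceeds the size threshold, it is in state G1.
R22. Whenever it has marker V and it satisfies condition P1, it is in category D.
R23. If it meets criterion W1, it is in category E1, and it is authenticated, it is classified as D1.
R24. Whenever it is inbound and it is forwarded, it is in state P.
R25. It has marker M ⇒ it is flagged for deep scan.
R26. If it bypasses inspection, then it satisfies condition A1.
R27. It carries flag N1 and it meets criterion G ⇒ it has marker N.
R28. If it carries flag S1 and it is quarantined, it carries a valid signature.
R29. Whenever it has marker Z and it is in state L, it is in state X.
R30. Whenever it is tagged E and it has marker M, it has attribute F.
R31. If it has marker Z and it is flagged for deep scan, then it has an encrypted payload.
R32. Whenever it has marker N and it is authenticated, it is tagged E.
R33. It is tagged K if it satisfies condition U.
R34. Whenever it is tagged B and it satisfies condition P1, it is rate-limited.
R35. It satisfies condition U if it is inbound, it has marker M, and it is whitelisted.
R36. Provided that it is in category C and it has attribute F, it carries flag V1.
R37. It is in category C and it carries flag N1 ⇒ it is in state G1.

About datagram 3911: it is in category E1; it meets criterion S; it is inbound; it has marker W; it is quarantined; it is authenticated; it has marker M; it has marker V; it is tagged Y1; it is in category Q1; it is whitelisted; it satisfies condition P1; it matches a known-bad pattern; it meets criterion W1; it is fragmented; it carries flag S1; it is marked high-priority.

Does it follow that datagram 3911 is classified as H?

By R8 (it satisfies condition P1): it has marker N.
By R13 (it has marker W, it is tagged Y1): it satisfies condition Q.
By R22 (it has marker V, it satisfies condition P1): it is in category D.
By R23 (it meets criterion W1, it is in category E1, it is authenticated): it is classified as D1.
By R25 (it has marker M): it is flagged for deep scan.
By R28 (it carries flag S1, it is quarantined): it carries a valid signature.
By R32 (it has marker N, it is authenticated): it is tagged E.
By R35 (it is inbound, it has marker M, it is whitelisted): it satisfies condition U.
By R1 (it satisfies condition Q, it is in category Q1): it is rate-limited.
By R7 (it is rate-limited, it is in category D): it is inspected.
By R12 (it is inspected, it satisfies condition P1): it is in category C.
By R14 (it carries a valid signature, it satisfies condition U): it is in state P.
By R30 (it is tagged E, it has marker M): it has attribute F.
By R4 (it is in state P, it is classified as D1): it carries flag N1.
By R9 (it has attribute F): it has marker Z.
By R31 (it has marker Z, it is flagged for deep scan): it has an encrypted payload.
By R37 (it is in category C, it carries flag N1): it is in state G1.
By R19 (it is in state G1, it has an encrypted payload): it carries flag C1.
By R17 (it carries flag C1): it is classified as H.

Yes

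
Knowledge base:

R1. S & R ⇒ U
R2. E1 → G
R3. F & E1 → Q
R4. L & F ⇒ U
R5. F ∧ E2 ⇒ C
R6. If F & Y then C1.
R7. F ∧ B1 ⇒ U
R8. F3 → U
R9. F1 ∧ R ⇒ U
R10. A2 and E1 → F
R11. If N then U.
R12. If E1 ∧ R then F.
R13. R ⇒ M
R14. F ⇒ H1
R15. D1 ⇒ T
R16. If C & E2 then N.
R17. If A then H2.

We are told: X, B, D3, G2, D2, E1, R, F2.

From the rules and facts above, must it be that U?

Forward chaining from the given facts derives: G, F, M, H1, Q.
Rules concluding U: R1 needs S; R4 needs L; R7 needs B1; R8 needs F3; R9 needs F1; R11 needs N — none of these are established.

No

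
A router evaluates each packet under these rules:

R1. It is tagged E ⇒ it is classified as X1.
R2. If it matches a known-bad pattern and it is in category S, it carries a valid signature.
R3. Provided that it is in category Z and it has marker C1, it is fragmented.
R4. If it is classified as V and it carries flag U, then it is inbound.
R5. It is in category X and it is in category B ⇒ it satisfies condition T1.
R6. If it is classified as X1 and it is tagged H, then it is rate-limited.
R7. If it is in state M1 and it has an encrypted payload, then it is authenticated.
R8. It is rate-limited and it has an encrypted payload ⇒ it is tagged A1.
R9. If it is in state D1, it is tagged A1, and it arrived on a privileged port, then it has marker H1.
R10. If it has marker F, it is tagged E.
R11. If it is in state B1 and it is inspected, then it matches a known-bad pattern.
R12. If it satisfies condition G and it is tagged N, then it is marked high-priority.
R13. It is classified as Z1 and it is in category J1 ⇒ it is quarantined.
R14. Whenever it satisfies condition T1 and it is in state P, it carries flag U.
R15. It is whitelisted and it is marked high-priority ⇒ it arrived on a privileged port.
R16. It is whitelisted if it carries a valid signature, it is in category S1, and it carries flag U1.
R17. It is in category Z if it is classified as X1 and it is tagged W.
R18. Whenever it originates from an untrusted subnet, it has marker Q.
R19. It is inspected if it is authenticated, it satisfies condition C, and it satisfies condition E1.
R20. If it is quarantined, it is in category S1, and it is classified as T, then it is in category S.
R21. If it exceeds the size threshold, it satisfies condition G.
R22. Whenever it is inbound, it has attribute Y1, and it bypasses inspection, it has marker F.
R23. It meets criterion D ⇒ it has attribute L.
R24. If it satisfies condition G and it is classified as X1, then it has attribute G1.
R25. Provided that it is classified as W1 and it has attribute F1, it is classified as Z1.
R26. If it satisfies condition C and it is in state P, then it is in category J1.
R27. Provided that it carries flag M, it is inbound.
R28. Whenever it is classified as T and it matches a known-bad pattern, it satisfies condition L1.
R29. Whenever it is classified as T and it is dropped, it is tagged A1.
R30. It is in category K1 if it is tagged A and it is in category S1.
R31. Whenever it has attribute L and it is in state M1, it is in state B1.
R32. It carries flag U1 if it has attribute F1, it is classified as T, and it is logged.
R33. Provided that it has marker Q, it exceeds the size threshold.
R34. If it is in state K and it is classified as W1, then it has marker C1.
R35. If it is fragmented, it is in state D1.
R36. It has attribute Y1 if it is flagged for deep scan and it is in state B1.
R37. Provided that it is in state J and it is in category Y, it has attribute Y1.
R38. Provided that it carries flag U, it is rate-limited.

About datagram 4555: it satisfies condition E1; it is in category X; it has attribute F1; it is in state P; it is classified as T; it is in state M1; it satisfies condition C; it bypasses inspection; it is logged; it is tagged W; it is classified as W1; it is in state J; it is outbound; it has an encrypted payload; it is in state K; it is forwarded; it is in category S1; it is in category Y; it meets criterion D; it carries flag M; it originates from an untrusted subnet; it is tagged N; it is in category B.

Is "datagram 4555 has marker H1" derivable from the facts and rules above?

Yes

By R5 (it is in category X, it is in category B): it satisfies condition T1.
By R7 (it is in state M1, it has an encrypted payload): it is authenticated.
By R14 (it satisfies condition T1, it is in state P): it carries flag U.
By R18 (it originates from an untrusted subnet): it has marker Q.
By R19 (it is authenticated, it satisfies condition C, it satisfies condition E1): it is inspected.
By R23 (it meets criterion D): it has attribute L.
By R25 (it is classified as W1, it has attribute F1): it is classified as Z1.
By R26 (it satisfies condition C, it is in state P): it is in category J1.
By R27 (it carries flag M): it is inbound.
By R31 (it has attribute L, it is in state M1): it is in state B1.
By R32 (it has attribute F1, it is classified as T, it is logged): it carries flag U1.
By R33 (it has marker Q): it exceeds the size threshold.
By R34 (it is in state K, it is classified as W1): it has marker C1.
By R37 (it is in state J, it is in category Y): it has attribute Y1.
By R38 (it carries flag U): it is rate-limited.
By R8 (it is rate-limited, it has an encrypted payload): it is tagged A1.
By R11 (it is in state B1, it is inspected): it matches a known-bad pattern.
By R13 (it is classified as Z1, it is in category J1): it is quarantined.
By R20 (it is quarantined, it is in category S1, it is classified as T): it is in category S.
By R21 (it exceeds the size threshold): it satisfies condition G.
By R22 (it is inbound, it has attribute Y1, it bypasses inspection): it has marker F.
By R2 (it matches a known-bad pattern, it is in category S): it carries a valid signature.
By R10 (it has marker F): it is tagged E.
By R12 (it satisfies condition G, it is tagged N): it is marked high-priority.
By R16 (it carries a valid signature, it is in category S1, it carries flag U1): it is whitelisted.
By R1 (it is tagged E): it is classified as X1.
By R15 (it is whitelisted, it is marked high-priority): it arrived on a privileged port.
By R17 (it is classified as X1, it is tagged W): it is in category Z.
By R3 (it is in category Z, it has marker C1): it is fragmented.
By R35 (it is fragmented): it is in state D1.
By R9 (it is in state D1, it is tagged A1, it arrived on a privileged port): it has marker H1.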